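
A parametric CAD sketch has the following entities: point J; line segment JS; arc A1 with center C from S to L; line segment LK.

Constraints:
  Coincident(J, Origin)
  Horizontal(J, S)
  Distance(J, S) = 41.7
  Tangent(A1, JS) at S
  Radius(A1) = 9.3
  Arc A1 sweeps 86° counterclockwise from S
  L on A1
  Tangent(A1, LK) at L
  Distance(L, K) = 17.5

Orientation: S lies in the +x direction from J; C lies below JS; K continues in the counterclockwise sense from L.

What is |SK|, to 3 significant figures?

28.1

On A1, S sits at bearing 90° from C; an 86° counterclockwise sweep puts L at bearing 176°, so L = C + 9.3·(cos 176°, sin 176°) = (32.4, -8.65). The tangent condition forces CL to be normal to LK, so LK runs along (−sin 176°, cos 176°); with |LK| = 17.5, K = (31.2, -26.1). Then |SK| = |K − S| = 28.1.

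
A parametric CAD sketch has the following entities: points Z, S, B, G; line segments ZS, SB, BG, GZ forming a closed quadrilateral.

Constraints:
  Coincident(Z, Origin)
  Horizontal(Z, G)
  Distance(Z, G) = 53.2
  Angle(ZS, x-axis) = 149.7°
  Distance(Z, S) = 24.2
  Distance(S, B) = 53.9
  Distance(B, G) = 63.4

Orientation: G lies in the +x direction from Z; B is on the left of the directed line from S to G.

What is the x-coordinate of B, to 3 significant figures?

16.1

Z is at the origin; Z and G share the same y with |ZG| = 53.2 and G in +x, so G = (53.2, 0). ZS runs at 149.7° with |ZS| = 24.2, so S = (-20.9, 12.2). B is determined by |SB| = 53.9 and |BG| = 63.4 together: it lies at the intersection of circle(S, 53.9) and circle(G, 63.4). With |SG| = 75.1, the foot of the radical line on SG is 30.1 from S and the perpendicular offset is √(53.9² − 30.1²) = 44.7. Taking the left-of-SG solution: B = (16.1, 51.4).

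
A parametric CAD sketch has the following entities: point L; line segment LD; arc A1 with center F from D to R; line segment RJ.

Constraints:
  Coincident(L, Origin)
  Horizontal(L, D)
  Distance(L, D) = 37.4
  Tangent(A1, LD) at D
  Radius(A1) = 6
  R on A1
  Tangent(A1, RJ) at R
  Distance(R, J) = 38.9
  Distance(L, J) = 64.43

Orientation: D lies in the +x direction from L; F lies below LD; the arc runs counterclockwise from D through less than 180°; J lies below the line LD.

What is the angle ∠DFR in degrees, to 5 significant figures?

112.70°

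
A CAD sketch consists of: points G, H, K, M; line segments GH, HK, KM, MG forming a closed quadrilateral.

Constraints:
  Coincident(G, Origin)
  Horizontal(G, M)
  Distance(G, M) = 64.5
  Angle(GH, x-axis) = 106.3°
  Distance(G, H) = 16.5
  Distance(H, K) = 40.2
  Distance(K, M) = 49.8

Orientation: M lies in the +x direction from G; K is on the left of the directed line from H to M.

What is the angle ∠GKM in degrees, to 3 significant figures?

83.5°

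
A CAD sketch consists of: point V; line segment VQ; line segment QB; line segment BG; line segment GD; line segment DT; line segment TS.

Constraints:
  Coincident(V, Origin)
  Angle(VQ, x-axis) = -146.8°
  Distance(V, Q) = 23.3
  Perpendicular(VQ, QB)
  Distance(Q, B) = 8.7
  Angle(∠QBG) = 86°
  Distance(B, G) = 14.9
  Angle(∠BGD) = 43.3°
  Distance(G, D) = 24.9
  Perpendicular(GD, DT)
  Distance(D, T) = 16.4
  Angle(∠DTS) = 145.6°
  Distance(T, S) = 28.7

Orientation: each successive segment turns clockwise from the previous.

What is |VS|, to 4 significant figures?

52.39

V is at the origin; VQ runs at -146.8° with length 23.3, so Q = (-19.50, -12.76). VQ ⟂ QB, so QB runs at 123.2°; with |QB| = 8.7, B = (-24.26, -5.478). ∠QBG = 86.0° gives BG at 29.20° from the x-axis; with |BG| = 14.9, G = (-11.25, 1.791). ∠BGD = 43.3° gives GD at -107.5° from the x-axis; with |GD| = 24.9, D = (-18.74, -21.96). The perpendicularity gives DT at right angles to GD, so DT runs at 162.5°; with |DT| = 16.4, T = (-34.38, -17.03). ∠DTS = 145.6° gives TS at 128.1° from the x-axis; with |TS| = 28.7, S = (-52.09, 5.560). Then |VS| = |S − V| = 52.39.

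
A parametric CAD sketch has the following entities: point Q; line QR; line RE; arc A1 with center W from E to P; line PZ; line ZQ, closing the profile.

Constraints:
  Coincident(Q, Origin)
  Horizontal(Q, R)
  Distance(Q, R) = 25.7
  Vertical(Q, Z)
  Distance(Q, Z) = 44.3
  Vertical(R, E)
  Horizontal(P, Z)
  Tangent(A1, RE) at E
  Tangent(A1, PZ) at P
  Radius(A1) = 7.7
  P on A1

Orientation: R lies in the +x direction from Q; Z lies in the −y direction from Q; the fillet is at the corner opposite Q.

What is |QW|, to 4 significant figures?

40.79

Q is at the origin; Q and R share the same y with |QR| = 25.7 and R on the +x side, so R = (25.70, 0.000). Q and Z share the same x with |QZ| = 44.3 and Z on the −y side, so Z = (0.000, -44.30). The virtual corner opposite Q is at (25.70, -44.30). The tangent condition forces WE to be normal to RE and since A1 is tangent to PZ there, WP ⟂ PZ, with radius 7.7, so the center W sits 7.7 in from both sides at W = (18.00, -36.60). Then |QW| = |W − Q| = 40.79.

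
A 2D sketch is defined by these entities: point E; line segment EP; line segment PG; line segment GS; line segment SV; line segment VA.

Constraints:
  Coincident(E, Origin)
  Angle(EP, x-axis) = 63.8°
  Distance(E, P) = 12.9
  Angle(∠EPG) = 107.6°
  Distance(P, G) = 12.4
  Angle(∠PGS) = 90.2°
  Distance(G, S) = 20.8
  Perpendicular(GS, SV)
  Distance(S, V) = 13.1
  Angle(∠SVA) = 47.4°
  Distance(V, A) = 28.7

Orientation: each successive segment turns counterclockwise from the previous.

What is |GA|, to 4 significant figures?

6.335

E is at the origin; EP runs at 63.8° with length 12.9, so P = (5.695, 11.57). ∠EPG = 107.6° gives PG at 136.2° from the x-axis; with |PG| = 12.4, G = (-3.254, 20.16). ∠PGS = 90.2° gives GS at -134.0° from the x-axis; with |GS| = 20.8, S = (-17.70, 5.195). GS ⟂ SV, so SV runs at -44.00°; with |SV| = 13.1, V = (-8.280, -3.905). ∠SVA = 47.4° gives VA at 88.60° from the x-axis; with |VA| = 28.7, A = (-7.579, 24.79). Then |GA| = |A − G| = 6.335.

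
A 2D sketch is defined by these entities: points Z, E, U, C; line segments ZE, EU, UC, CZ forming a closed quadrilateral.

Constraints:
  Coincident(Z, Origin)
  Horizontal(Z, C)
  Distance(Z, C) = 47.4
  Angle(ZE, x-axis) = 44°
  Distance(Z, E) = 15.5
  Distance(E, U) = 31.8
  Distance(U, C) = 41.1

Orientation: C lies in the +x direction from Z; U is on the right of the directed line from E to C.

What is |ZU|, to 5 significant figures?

24.244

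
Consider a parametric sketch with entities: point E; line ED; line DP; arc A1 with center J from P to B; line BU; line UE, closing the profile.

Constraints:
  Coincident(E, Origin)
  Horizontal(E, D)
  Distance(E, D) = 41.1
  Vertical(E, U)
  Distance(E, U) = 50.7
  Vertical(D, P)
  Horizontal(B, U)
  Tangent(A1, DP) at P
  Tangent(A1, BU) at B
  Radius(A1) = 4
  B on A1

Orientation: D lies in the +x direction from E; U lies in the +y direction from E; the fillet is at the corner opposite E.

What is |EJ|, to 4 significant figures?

59.64

E is at the origin; E and D share the same y with |ED| = 41.1 and D on the +x side, so D = (41.10, 0.000). E and U share the same x with |EU| = 50.7 and U on the +y side, so U = (0.000, 50.70). The virtual corner opposite E is at (41.10, 50.70). A1 meets DP tangentially, so JP is at right angles to DP and tangency of A1 to BU means the radius JB is perpendicular to BU, with radius 4.0, so the center J sits 4.0 in from both sides at J = (37.10, 46.70). Then |EJ| = |J − E| = 59.64.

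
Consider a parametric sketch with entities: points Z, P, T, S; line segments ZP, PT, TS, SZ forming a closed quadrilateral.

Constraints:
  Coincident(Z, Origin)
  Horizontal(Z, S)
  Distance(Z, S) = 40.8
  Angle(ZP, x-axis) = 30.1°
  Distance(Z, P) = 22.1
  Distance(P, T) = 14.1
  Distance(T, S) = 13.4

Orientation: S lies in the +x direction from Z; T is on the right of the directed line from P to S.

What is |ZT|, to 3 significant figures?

27.4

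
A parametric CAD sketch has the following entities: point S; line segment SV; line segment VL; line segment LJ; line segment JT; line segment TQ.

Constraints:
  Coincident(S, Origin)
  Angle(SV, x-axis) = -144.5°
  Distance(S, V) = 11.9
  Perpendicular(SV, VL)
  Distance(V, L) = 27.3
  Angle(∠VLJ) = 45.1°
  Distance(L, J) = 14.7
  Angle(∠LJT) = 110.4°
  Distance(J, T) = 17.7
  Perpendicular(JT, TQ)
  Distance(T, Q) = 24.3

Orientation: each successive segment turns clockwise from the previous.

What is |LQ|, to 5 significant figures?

25.133

S is at the origin; SV runs at -144.5° with length 11.9, so V = (-9.6880, -6.9104). The perpendicularity gives VL at right angles to SV, so VL runs at 125.50°; with |VL| = 27.3, L = (-25.541, 15.315). ∠VLJ = 45.1° gives LJ at -9.4000° from the x-axis; with |LJ| = 14.7, J = (-11.039, 12.914). ∠LJT = 110.4° gives JT at -79.000° from the x-axis; with |JT| = 17.7, T = (-7.6612, -4.4607). JT ⟂ TQ, so TQ runs at -169.00°; with |TQ| = 24.3, Q = (-31.515, -9.0974). Then |LQ| = |Q − L| = 25.133.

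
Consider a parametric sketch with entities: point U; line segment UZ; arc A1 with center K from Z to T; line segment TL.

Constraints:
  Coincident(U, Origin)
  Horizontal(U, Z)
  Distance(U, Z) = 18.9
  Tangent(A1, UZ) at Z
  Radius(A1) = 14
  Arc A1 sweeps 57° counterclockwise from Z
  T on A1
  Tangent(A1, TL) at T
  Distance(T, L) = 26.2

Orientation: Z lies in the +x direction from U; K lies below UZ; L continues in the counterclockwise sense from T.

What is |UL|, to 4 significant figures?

29.23

U is at the origin; UZ is horizontal with |UZ| = 18.9 and Z on the +x side, so Z = (18.90, 0.000). The tangent condition forces KZ to be normal to UZ, so K = Z + (0, -14) = (18.90, -14.00). On A1, Z sits at bearing 90° from K; a 57° counterclockwise sweep puts T at bearing 147°, so T = K + 14.0·(cos 147°, sin 147°) = (7.159, -6.375). Tangency of A1 to TL means the radius KT is perpendicular to TL, so TL runs along (−sin 147°, cos 147°); with |TL| = 26.2, L = (-7.111, -28.35). Then |UL| = |L − U| = 29.23.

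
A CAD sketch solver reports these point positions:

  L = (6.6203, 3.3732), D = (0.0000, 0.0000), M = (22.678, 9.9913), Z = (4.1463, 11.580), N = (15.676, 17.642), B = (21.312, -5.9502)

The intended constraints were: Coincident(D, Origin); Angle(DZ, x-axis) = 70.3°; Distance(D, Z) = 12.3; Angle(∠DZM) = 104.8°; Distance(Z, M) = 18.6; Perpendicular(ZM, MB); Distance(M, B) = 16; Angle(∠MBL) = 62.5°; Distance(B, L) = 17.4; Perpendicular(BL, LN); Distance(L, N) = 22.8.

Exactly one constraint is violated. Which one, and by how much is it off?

Distance(L, N) = 22.8 — off by 5.90.

D = (0.00, 0.00) ✓; DZ at 70.30° ✓; |DZ| = 12.30 ✓; ∠DZM = 104.8° ✓; |ZM| = 18.60 ✓; ∠(ZM, MB) = 90.00° ✓; |MB| = 16.00 ✓; ∠MBL = 62.50° ✓; |BL| = 17.40 ✓; ∠(BL, LN) = 90.00° ✓; |LN| = 16.90 ✗.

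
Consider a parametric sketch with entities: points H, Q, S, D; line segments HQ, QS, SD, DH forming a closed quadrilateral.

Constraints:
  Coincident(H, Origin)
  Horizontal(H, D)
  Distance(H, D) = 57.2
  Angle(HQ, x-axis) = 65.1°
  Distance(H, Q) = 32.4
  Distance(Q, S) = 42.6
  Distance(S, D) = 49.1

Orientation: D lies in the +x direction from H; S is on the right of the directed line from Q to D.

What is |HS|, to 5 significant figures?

16.354

Checks: |QS| = 42.60 ✓; |SD| = 49.10 ✓.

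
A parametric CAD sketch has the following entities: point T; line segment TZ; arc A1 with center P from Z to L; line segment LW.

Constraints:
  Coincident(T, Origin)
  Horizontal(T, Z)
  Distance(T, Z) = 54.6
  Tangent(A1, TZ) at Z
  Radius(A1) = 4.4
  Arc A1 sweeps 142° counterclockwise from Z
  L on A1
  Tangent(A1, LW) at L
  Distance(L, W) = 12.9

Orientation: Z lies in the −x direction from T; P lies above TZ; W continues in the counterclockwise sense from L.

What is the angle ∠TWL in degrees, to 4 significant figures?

23.71°

On A1, Z sits at bearing -90° from P; a 142° counterclockwise sweep puts L at bearing 52°, so L = P + 4.4·(cos 52°, sin 52°) = (-51.89, 7.867). Tangency of A1 to LW means the radius PL is perpendicular to LW, so LW runs along (−sin 52°, cos 52°); with |LW| = 12.9, W = (-62.06, 15.81). Then cos ∠TWL = WT·WL / (|WT||WL|), giving 23.71°.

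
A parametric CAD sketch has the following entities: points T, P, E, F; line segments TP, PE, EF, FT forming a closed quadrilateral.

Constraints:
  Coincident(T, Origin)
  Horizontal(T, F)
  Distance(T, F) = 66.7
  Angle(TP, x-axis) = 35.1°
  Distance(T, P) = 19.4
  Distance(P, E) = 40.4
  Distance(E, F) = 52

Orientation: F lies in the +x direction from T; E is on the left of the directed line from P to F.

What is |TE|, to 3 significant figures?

59.0

Checks: |PE| = 40.40 ✓; |EF| = 52.00 ✓.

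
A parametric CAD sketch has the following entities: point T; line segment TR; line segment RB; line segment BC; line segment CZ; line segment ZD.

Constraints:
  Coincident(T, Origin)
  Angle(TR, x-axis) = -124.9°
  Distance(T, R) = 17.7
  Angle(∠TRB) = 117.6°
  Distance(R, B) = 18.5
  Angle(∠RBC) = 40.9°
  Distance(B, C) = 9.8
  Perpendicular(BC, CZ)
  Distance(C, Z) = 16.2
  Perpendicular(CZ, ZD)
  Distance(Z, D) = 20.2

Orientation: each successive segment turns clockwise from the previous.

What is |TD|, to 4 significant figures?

42.20

T is at the origin; TR runs at -124.9° with length 17.7, so R = (-10.13, -14.52). ∠TRB = 117.6° gives RB at 172.7° from the x-axis; with |RB| = 18.5, B = (-28.48, -12.17). ∠RBC = 40.9° gives BC at 33.60° from the x-axis; with |BC| = 9.8, C = (-20.31, -6.743). BC is perpendicular to CZ, so CZ runs at -56.40°; with |CZ| = 16.2, Z = (-11.35, -20.24). CZ ⟂ ZD, so ZD runs at -146.4°; with |ZD| = 20.2, D = (-28.17, -31.41). Then |TD| = |D − T| = 42.20.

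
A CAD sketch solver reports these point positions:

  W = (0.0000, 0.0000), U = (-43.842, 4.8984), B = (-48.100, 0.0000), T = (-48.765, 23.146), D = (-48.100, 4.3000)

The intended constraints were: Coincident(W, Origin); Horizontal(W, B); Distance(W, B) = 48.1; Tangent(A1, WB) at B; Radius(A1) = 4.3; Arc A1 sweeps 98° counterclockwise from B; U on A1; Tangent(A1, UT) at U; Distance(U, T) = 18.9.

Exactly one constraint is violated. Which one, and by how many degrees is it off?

Tangent(A1, UT) at U — off by 7.10°.

W = (0.00, 0.00) ✓; W.y = 0.00, B.y = 0.00 ✓; |WB| = 48.10 ✓; ∠(DB, BW) = 90.00° ✓; |DB| = 4.300 ✓; bearing(D→U) − bearing(D→B) = 98.00° ✓; |DU| = 4.300 ✓; ∠(DU, UT) = 82.90° ✗; |UT| = 18.90 ✓.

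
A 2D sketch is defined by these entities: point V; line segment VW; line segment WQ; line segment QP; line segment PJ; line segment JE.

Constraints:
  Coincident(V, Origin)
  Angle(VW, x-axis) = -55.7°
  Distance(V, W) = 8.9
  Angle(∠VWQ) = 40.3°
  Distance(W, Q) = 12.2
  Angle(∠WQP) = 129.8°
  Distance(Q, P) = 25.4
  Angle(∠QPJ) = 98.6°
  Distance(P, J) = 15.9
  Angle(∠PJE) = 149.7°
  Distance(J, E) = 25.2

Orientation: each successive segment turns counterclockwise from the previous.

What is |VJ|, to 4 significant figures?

27.95

V is at the origin; VW runs at -55.7° with length 8.9, so W = (5.015, -7.352). ∠VWQ = 40.3° gives WQ at 84.00° from the x-axis; with |WQ| = 12.2, Q = (6.291, 4.781). ∠WQP = 129.8° gives QP at 134.2° from the x-axis; with |QP| = 25.4, P = (-11.42, 22.99). ∠QPJ = 98.6° gives PJ at -144.4° from the x-axis; with |PJ| = 15.9, J = (-24.35, 13.73). Then |VJ| = |J − V| = 27.95.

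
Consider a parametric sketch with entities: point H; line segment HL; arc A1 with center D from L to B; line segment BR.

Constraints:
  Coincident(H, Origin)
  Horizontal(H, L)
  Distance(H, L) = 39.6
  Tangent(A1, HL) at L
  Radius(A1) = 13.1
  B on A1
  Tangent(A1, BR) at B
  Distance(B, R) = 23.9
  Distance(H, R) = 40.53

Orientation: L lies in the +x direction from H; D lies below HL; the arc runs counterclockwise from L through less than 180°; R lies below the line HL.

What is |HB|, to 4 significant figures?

28.75

Checks: |DL| = 13.10 ✓; |DB| = 13.10 ✓; ∠(DB, BR) = 90.00° ✓; |BR| = 23.90 ✓; |HR| = 40.53 ✓.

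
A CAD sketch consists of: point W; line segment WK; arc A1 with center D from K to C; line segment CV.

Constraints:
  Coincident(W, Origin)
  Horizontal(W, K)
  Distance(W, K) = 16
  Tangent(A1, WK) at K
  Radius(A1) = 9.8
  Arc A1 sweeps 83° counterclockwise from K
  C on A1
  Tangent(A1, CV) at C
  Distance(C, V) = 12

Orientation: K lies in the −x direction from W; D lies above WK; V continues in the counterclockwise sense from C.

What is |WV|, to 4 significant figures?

21.07

On A1, K sits at bearing -90° from D; an 83° counterclockwise sweep puts C at bearing -7°, so C = D + 9.8·(cos -7°, sin -7°) = (-6.273, 8.606). A1 meets CV tangentially, so DC is at right angles to CV, so CV runs along (−sin -7°, cos -7°); with |CV| = 12.0, V = (-4.811, 20.52). Then |WV| = |V − W| = 21.07.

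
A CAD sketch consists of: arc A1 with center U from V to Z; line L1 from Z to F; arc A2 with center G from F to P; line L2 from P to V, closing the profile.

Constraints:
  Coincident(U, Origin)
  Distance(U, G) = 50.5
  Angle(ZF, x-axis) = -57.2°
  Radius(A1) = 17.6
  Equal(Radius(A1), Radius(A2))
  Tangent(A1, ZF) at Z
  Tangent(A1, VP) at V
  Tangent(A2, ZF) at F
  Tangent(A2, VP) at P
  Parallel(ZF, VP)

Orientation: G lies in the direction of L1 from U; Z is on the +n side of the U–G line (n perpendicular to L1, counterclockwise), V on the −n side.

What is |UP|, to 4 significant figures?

53.48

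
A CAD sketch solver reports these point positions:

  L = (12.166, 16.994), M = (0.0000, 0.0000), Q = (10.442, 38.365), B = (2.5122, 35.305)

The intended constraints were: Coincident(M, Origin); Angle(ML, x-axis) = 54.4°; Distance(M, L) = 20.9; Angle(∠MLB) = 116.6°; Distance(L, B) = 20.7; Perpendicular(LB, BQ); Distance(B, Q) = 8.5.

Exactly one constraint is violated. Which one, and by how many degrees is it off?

Perpendicular(LB, BQ) — off by 6.70°.

M = (0.00, 0.00) ✓; ML at 54.40° ✓; |ML| = 20.90 ✓; ∠MLB = 116.6° ✓; |LB| = 20.70 ✓; ∠(LB, BQ) = 96.70° ✗; |BQ| = 8.500 ✓.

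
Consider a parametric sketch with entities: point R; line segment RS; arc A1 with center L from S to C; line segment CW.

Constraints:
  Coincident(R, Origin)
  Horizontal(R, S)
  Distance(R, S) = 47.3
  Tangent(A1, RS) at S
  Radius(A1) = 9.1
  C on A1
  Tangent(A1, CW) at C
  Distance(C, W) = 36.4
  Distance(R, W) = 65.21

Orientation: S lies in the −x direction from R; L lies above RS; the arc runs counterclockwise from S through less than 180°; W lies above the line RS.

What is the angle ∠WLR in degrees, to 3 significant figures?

98.3°

Checks: R = (0.00, 0.00) ✓; |LC| = 9.100 ✓; ∠(LC, CW) = 90.00° ✓; |CW| = 36.40 ✓; |RW| = 65.21 ✓.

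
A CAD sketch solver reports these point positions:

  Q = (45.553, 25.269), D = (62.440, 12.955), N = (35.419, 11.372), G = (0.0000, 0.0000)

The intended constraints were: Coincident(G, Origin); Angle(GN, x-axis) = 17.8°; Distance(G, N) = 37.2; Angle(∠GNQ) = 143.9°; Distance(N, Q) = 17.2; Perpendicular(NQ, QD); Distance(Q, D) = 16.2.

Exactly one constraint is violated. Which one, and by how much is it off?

Distance(Q, D) = 16.2 — off by 4.70.

G = (0.00, 0.00) ✓; GN at 17.80° ✓; |GN| = 37.20 ✓; ∠GNQ = 143.9° ✓; |NQ| = 17.20 ✓; ∠(NQ, QD) = 90.00° ✓; |QD| = 20.90 ✗.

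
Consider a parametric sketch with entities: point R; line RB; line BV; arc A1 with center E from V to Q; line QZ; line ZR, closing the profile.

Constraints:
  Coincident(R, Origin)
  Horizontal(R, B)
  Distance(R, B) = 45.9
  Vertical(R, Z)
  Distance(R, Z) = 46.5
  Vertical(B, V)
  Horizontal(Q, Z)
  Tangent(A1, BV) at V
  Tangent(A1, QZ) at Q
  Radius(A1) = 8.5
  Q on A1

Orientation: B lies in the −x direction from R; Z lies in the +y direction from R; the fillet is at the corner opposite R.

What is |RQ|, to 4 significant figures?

59.67

The virtual corner opposite R is at (-45.90, 46.50). A1 meets BV tangentially, so EV is at right angles to BV and the tangent condition forces EQ to be normal to QZ, with radius 8.5, so the center E sits 8.5 in from both sides at E = (-37.40, 38.00). That places the tangent points at V = (-45.90, 38.00) on BV and Q = (-37.40, 46.50) on QZ. Then |RQ| = |Q − R| = 59.67.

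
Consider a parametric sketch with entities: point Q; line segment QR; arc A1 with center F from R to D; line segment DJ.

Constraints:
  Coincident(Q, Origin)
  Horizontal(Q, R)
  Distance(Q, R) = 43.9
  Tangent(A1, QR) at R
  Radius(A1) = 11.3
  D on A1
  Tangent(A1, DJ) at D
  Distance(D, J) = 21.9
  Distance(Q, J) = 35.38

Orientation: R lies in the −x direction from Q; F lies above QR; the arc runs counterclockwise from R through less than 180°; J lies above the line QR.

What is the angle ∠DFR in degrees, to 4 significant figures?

63.71°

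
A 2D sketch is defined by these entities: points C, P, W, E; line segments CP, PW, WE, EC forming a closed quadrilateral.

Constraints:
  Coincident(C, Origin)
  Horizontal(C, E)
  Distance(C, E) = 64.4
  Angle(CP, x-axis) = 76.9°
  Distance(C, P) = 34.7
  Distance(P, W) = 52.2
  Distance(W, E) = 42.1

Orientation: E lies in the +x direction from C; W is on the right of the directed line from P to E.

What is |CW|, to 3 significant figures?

29.6

C is at the origin; C and E share the same y with |CE| = 64.4 and E in +x, so E = (64.4, 0). CP runs at 76.9° with |CP| = 34.7, so P = (7.86, 33.8). W is determined by |PW| = 52.2 and |WE| = 42.1 together: it lies at the intersection of circle(P, 52.2) and circle(E, 42.1). With |PE| = 65.9, the foot of the radical line on PE is 40.2 from P and the perpendicular offset is √(52.2² − 40.2²) = 33.3. Taking the right-of-PE solution: W = (25.2, -15.4).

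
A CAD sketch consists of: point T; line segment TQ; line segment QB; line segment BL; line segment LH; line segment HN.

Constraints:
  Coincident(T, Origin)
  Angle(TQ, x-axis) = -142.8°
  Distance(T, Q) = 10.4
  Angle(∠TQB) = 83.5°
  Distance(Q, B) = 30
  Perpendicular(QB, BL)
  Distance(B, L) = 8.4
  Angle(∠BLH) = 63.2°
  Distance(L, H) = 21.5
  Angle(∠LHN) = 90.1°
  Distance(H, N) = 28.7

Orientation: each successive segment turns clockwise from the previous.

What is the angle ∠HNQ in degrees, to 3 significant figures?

14.7°

∠BLH = 63.2° gives LH at -86.1° from the x-axis; with |LH| = 21.5, H = (-14.9, 2.35). ∠LHN = 90.1° gives HN at -176° from the x-axis; with |HN| = 28.7, N = (-43.5, 0.344). Then cos ∠HNQ = NH·NQ / (|NH||NQ|), giving 14.7°.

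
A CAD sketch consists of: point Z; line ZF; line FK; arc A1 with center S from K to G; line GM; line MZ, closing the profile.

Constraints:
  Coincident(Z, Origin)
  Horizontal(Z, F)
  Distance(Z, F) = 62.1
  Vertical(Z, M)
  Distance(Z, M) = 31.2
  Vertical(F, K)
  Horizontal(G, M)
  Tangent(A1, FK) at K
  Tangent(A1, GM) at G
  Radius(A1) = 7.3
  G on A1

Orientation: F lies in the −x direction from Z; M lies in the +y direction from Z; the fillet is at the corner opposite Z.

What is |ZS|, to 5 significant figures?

59.785

Z is at the origin; Z and F share the same y with |ZF| = 62.1 and F on the −x side, so F = (-62.100, 0.0000). Z and M share the same x with |ZM| = 31.2 and M on the +y side, so M = (0.0000, 31.200). The virtual corner opposite Z is at (-62.100, 31.200). Since A1 is tangent to FK there, SK ⟂ FK and the tangent condition forces SG to be normal to GM, with radius 7.3, so the center S sits 7.3 in from both sides at S = (-54.800, 23.900). Then |ZS| = |S − Z| = 59.785.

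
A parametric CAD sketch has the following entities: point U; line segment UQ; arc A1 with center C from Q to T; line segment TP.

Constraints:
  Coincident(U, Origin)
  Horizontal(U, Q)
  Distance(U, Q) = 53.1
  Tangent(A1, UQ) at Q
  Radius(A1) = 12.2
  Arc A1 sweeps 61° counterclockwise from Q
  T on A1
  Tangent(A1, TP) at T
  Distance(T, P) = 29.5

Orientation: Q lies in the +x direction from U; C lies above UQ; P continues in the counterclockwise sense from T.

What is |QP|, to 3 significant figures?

40.7

U is at the origin; UQ is horizontal with |UQ| = 53.1 and Q on the +x side, so Q = (53.1, 0.00). The tangent condition forces CQ to be normal to UQ, so C = Q + (0, 12.2) = (53.1, 12.2). On A1, Q sits at bearing -90° from C; a 61° counterclockwise sweep puts T at bearing -29°, so T = C + 12.2·(cos -29°, sin -29°) = (63.8, 6.29). Tangency of A1 to TP means the radius CT is perpendicular to TP, so TP runs along (−sin -29°, cos -29°); with |TP| = 29.5, P = (78.1, 32.1). Then |QP| = |P − Q| = 40.7.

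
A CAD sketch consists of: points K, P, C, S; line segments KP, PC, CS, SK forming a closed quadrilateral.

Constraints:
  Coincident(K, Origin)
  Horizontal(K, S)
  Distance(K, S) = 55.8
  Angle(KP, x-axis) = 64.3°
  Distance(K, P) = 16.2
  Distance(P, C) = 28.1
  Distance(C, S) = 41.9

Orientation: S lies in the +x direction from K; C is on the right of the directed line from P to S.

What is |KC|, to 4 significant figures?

19.84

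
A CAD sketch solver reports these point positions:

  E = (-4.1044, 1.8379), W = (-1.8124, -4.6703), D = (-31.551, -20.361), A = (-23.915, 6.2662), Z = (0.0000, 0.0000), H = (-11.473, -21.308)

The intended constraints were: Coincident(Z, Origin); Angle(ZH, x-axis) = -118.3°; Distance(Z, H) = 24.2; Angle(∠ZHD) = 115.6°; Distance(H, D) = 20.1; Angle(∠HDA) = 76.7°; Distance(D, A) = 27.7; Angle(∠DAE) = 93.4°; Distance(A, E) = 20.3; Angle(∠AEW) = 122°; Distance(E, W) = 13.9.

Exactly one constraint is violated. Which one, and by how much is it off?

Distance(E, W) = 13.9 — off by 7.00.

Z = (0.00, 0.00) ✓; ZH at -118.3° ✓; |ZH| = 24.20 ✓; ∠ZHD = 115.6° ✓; |HD| = 20.10 ✓; ∠HDA = 76.70° ✓; |DA| = 27.70 ✓; ∠DAE = 93.40° ✓; |AE| = 20.30 ✓; ∠AEW = 122.0° ✓; |EW| = 6.900 ✗.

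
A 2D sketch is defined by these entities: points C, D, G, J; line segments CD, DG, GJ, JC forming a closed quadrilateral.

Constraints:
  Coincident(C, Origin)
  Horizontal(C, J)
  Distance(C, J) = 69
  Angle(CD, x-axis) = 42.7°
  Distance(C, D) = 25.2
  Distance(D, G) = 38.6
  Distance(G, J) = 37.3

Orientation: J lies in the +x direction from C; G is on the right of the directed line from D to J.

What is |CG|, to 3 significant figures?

39.9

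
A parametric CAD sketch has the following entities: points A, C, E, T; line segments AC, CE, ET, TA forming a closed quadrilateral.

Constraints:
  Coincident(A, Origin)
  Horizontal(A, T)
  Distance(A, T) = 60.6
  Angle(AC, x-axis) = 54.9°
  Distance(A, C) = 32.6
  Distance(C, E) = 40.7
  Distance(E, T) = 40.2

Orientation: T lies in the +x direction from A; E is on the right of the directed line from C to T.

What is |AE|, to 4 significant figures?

26.70

A is at the origin; A and T share the same y with |AT| = 60.6 and T in +x, so T = (60.6, 0). AC runs at 54.9° with |AC| = 32.6, so C = (18.75, 26.67). E is determined by |CE| = 40.7 and |ET| = 40.2 together: it lies at the intersection of circle(C, 40.7) and circle(T, 40.2). With |CT| = 49.63, the foot of the radical line on CT is 25.22 from C and the perpendicular offset is √(40.7² − 25.22²) = 31.94. Taking the right-of-CT solution: E = (22.85, -13.82).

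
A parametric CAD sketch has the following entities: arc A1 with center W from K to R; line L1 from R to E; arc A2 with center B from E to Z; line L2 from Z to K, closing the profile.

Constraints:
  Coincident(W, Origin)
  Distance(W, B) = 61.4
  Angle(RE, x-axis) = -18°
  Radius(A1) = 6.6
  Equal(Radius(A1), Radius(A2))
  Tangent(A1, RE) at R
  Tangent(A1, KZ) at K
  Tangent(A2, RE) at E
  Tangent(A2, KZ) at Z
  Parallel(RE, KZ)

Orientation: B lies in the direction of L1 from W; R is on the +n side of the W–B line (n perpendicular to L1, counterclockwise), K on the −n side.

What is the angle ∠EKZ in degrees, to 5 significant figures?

12.133°

Tangency of A1 to both parallel lines with radius 6.6 puts R and K at W ± 6.6·n: R = (2.0395, 6.2770), K = (-2.0395, -6.2770). Equal radii place E and Z the same way about B: E = B + 6.6·n = (60.434, -12.697), Z = B − 6.6·n = (56.355, -25.251). Then cos ∠EKZ = KE·KZ / (|KE||KZ|), giving 12.133°.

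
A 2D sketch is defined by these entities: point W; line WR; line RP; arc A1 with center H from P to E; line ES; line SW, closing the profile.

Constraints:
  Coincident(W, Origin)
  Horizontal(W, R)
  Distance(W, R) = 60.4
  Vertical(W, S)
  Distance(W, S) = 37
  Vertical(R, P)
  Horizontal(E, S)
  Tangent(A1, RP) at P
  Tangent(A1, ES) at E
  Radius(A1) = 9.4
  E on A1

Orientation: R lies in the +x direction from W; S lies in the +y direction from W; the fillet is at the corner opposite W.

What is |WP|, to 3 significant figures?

66.4

The virtual corner opposite W is at (60.4, 37.0). Since A1 is tangent to RP there, HP ⟂ RP and A1 meets ES tangentially, so HE is at right angles to ES, with radius 9.4, so the center H sits 9.4 in from both sides at H = (51.0, 27.6). That places the tangent points at P = (60.4, 27.6) on RP and E = (51.0, 37.0) on ES. Then |WP| = |P − W| = 66.4.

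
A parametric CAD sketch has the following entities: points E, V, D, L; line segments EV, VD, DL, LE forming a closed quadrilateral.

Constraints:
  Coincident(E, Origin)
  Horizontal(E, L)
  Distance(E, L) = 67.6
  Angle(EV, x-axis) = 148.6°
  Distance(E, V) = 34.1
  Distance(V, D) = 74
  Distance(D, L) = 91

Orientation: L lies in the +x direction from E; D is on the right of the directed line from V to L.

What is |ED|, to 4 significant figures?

53.13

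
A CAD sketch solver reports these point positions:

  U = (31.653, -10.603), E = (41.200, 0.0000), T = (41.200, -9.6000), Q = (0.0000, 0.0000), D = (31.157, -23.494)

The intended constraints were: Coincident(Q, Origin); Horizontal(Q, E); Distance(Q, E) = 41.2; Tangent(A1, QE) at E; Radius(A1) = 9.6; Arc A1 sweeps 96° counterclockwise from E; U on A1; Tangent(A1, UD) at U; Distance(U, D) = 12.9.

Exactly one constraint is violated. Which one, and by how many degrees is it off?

Tangent(A1, UD) at U — off by 8.20°.

Q = (0.00, 0.00) ✓; Q.y = 0.00, E.y = 0.00 ✓; |QE| = 41.20 ✓; ∠(TE, EQ) = 90.00° ✓; |TE| = 9.600 ✓; bearing(T→U) − bearing(T→E) = 96.00° ✓; |TU| = 9.600 ✓; ∠(TU, UD) = 98.20° ✗; |UD| = 12.90 ✓.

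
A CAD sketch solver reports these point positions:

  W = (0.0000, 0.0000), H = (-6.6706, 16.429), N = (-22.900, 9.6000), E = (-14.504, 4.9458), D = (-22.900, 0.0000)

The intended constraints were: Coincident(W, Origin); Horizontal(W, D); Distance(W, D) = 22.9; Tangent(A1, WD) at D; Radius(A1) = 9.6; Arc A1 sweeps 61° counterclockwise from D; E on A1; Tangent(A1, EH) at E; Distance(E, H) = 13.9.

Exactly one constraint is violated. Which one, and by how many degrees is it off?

Tangent(A1, EH) at E — off by 5.30°.

W = (0.00, 0.00) ✓; W.y = 0.00, D.y = 0.00 ✓; |WD| = 22.90 ✓; ∠(ND, DW) = 90.00° ✓; |ND| = 9.600 ✓; bearing(N→E) − bearing(N→D) = 61.00° ✓; |NE| = 9.600 ✓; ∠(NE, EH) = 95.30° ✗; |EH| = 13.90 ✓.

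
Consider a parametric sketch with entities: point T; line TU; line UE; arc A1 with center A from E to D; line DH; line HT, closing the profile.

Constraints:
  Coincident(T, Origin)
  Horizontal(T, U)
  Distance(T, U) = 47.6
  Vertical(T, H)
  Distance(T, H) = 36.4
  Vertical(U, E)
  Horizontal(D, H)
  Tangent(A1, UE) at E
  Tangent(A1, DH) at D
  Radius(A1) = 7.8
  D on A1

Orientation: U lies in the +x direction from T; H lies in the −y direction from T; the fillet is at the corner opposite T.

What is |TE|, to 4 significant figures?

55.53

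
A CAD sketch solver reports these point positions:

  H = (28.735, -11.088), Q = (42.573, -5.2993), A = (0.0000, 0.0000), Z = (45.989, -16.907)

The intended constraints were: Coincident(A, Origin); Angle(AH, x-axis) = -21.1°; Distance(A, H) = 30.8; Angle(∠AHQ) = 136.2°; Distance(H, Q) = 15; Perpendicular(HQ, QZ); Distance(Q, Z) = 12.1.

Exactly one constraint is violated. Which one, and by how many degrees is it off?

Perpendicular(HQ, QZ) — off by 6.30°.

A = (0.00, 0.00) ✓; AH at -21.10° ✓; |AH| = 30.80 ✓; ∠AHQ = 136.2° ✓; |HQ| = 15.00 ✓; ∠(HQ, QZ) = 96.30° ✗; |QZ| = 12.10 ✓.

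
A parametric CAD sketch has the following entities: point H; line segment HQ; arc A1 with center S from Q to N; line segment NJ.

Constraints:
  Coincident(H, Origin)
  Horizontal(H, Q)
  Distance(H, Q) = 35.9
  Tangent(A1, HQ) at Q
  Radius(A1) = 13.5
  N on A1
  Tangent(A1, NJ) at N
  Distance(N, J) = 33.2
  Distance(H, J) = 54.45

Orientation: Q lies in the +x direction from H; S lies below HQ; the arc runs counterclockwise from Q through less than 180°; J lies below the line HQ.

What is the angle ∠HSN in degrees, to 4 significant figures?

26.49°

H is at the origin; H and Q share the same y with |HQ| = 35.9 and Q on the +x side, so Q = (35.90, 0.000). Since A1 is tangent to HQ there, SQ ⟂ HQ, so S = Q + (0, -13.5) = (35.90, -13.50). Since SN ⟂ NJ (tangency), |SJ| = √(13.5² + 33.2²) = 35.84 regardless of where N sits on A1. So J lies on both circle(H, 54.45) and circle(S, 35.84); the below-HQ intersection is J = (25.88, -47.91). N is the foot of the tangent from J: N = (22.47, -14.88).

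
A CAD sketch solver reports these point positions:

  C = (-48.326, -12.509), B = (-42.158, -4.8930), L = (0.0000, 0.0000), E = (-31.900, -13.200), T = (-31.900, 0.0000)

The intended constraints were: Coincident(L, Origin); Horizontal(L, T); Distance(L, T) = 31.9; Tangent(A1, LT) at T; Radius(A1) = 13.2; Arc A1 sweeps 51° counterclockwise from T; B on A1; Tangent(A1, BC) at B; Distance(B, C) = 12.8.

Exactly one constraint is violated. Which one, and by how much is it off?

Distance(B, C) = 12.8 — off by 3.00.

L = (0.00, 0.00) ✓; L.y = 0.00, T.y = 0.00 ✓; |LT| = 31.90 ✓; ∠(ET, TL) = 90.00° ✓; |ET| = 13.20 ✓; bearing(E→B) − bearing(E→T) = 51.00° ✓; |EB| = 13.20 ✓; ∠(EB, BC) = 90.00° ✓; |BC| = 9.800 ✗.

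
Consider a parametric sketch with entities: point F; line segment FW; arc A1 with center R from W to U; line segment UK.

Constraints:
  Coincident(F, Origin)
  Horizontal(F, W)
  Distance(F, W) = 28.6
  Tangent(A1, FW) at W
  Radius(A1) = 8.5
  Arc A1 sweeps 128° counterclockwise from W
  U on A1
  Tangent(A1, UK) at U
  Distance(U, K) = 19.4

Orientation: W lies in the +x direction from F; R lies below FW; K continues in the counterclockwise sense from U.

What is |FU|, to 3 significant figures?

25.9

F is at the origin; FW is horizontal with |FW| = 28.6 and W on the +x side, so W = (28.6, 0.00). Tangency of A1 to FW means the radius RW is perpendicular to FW, so R = W + (0, -8.5) = (28.6, -8.50). On A1, W sits at bearing 90° from R; a 128° counterclockwise sweep puts U at bearing 218°, so U = R + 8.5·(cos 218°, sin 218°) = (21.9, -13.7). Then |FU| = |U − F| = 25.9.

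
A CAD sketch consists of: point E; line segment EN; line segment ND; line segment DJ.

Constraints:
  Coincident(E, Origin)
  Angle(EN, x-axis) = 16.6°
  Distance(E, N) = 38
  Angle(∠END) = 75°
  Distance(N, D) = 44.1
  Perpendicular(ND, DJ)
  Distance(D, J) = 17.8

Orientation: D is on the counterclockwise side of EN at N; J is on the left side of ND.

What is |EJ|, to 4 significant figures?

39.13

∠END = 75.0°, so ND runs at 16.6° + (180° − 75.0°) = 121.6° from the x-axis; with |ND| = 44.1, D = N + 44.1·(cos 121.6°, sin 121.6°) = (13.31, 48.42). ND ⟂ DJ; with |DJ| = 17.8 on the left of ND, J = D + 17.8·(-0.8517, -0.5240) = (-1.852, 39.09). Then |EJ| = |J − E| = 39.13.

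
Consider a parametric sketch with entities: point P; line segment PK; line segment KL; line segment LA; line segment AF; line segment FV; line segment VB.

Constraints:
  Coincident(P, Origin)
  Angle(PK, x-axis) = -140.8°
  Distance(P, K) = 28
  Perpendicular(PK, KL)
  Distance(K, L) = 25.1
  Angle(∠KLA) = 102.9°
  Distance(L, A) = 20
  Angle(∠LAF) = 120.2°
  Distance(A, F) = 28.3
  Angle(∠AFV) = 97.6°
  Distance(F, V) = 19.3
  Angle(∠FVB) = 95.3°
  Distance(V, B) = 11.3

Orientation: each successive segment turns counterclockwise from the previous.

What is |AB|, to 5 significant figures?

29.367

P is at the origin; PK runs at -140.8° with length 28.0, so K = (-21.698, -17.697). PK is perpendicular to KL, so KL runs at -50.800°; with |KL| = 25.1, L = (-5.8345, -37.148). ∠KLA = 102.9° gives LA at 26.300° from the x-axis; with |LA| = 20.0, A = (12.095, -28.287). ∠LAF = 120.2° gives AF at 86.100° from the x-axis; with |AF| = 28.3, F = (14.020, -0.052038). ∠AFV = 97.6° gives FV at 168.50° from the x-axis; with |FV| = 19.3, V = (-4.8925, 3.7958). ∠FVB = 95.3° gives VB at -106.80° from the x-axis; with |VB| = 11.3, B = (-8.1586, -7.0219). Then |AB| = |B − A| = 29.367.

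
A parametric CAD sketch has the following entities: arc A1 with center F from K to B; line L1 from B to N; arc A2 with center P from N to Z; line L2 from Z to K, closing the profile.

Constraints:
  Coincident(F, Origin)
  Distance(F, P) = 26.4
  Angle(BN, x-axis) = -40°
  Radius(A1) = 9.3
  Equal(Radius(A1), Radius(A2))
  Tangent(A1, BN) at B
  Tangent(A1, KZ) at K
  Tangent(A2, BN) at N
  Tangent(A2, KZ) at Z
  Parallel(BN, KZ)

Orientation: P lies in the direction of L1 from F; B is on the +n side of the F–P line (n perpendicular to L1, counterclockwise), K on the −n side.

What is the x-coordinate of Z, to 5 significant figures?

14.246

Tangency of A1 to both parallel lines with radius 9.3 puts B and K at F ± 9.3·n: B = (5.9779, 7.1242), K = (-5.9779, -7.1242). Equal radii place N and Z the same way about P: N = P + 9.3·n = (26.201, -9.8454), Z = P − 9.3·n = (14.246, -24.094). So Z.x = 14.246.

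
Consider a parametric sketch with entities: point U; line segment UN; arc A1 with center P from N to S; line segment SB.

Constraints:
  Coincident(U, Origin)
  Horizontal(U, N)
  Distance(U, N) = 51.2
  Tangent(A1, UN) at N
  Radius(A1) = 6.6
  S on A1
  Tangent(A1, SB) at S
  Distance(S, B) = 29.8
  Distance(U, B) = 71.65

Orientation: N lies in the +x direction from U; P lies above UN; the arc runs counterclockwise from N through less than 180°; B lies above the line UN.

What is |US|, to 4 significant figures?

57.98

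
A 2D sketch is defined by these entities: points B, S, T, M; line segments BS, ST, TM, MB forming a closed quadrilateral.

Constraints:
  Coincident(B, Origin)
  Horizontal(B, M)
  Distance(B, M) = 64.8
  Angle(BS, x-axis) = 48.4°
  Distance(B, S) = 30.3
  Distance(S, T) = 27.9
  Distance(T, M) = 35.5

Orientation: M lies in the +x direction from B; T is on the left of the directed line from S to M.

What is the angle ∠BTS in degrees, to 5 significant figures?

16.572°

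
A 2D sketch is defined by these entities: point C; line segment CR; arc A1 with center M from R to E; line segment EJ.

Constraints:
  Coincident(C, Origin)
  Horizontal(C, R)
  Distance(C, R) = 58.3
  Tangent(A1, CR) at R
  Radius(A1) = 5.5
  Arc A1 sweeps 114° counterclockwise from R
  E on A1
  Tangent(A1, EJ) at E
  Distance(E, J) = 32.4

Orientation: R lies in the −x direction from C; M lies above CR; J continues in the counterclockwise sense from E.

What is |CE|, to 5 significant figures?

53.834

C is at the origin; C and R share the same y with |CR| = 58.3 and R on the −x side, so R = (-58.300, 0.0000). The tangent condition forces MR to be normal to CR, so M = R + (0, 5.5) = (-58.300, 5.5000). On A1, R sits at bearing -90° from M; a 114° counterclockwise sweep puts E at bearing 24°, so E = M + 5.5·(cos 24°, sin 24°) = (-53.275, 7.7371). Then |CE| = |E − C| = 53.834.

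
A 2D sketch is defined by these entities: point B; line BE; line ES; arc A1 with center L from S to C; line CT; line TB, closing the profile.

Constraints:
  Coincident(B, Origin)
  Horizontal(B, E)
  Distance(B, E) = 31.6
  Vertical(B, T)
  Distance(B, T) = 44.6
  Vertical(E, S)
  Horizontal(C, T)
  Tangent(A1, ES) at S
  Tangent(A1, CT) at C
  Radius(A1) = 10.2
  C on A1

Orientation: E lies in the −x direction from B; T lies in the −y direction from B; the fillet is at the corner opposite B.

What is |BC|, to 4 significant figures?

49.47

B is at the origin; BE is horizontal with |BE| = 31.6 and E on the −x side, so E = (-31.60, 0.000). BT is vertical with |BT| = 44.6 and T on the −y side, so T = (0.000, -44.60). The virtual corner opposite B is at (-31.60, -44.60). A1 meets ES tangentially, so LS is at right angles to ES and tangency of A1 to CT means the radius LC is perpendicular to CT, with radius 10.2, so the center L sits 10.2 in from both sides at L = (-21.40, -34.40). That places the tangent points at S = (-31.60, -34.40) on ES and C = (-21.40, -44.60) on CT. Then |BC| = |C − B| = 49.47.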